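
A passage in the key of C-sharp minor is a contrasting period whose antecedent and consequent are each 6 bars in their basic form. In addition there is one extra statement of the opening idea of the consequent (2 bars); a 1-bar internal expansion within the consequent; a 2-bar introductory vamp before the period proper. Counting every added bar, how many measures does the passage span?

Basic contrasting period: 6 + 6 = 12 bars.
12 (basic form) + 2 (extra statement) + 1 (internal expansion) + 2 (introduction) = 17.

17 measures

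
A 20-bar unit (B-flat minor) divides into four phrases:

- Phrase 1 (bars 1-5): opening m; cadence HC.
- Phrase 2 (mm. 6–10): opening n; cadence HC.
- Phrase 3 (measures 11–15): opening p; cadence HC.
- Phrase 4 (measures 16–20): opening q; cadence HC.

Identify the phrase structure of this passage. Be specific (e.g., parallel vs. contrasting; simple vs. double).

Phrase 4 ends with a half cadence, no stronger than phrase 2's half cadence, so the four phrases do not form a double period; nor do phrases 3–4 duplicate 1–2, so it is not a repeated period. With no phrase reaching a conclusive cadence, the passage is a phrase group.

phrase group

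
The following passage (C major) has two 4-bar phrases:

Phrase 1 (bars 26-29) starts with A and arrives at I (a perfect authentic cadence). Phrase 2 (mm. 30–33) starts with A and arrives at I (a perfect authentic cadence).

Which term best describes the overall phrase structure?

Both phrases have the same opening (A) and the same cadence (perfect authentic cadence): the second is a restatement, not a consequent, so this is a repeated phrase rather than a period.

repeated phrase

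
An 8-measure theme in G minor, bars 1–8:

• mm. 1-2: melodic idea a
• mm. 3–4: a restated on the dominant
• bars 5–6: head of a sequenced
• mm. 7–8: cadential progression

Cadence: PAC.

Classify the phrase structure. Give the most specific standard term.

Basic idea (bars 1–2) + its repetition (measures 3–4) form the presentation; fragmentation and cadence (bars 5–8) form the continuation — the 8-bar whole is a sentence.

sentence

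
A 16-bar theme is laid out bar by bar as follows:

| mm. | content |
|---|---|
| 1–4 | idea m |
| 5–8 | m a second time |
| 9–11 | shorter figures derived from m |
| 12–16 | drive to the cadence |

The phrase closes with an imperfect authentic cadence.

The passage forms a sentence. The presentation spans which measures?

measures 1–8

The presentation of a sentence is the basic idea (mm. 1-4) plus its repetition (bars 5-8); the presentation is therefore mm. 1–8.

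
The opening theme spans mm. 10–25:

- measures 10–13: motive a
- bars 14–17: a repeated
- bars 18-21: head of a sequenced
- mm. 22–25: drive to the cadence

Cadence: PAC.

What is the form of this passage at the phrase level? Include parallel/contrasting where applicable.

Basic idea (mm. 10–13) + its repetition (mm. 14-17) form the presentation; fragmentation and cadence (mm. 18–25) form the continuation — the 16-bar whole is a sentence.

sentence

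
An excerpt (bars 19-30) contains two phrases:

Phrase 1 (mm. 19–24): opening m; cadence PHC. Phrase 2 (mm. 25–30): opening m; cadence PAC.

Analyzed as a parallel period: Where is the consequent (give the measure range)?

measures 25–30

The antecedent is the phrase ending with the weaker cadence (Phrygian half cadence, phrase 1) and the consequent the one ending more conclusively (perfect authentic cadence, phrase 2); the consequent is mm. 25–30.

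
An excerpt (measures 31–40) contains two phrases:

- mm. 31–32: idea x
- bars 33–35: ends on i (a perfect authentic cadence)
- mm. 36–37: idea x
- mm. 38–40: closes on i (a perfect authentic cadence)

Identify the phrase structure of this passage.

repeated phrase

Both phrases have the same opening (x) and the same cadence (perfect authentic cadence): the second is a restatement, not a consequent, so this is a repeated phrase rather than a period.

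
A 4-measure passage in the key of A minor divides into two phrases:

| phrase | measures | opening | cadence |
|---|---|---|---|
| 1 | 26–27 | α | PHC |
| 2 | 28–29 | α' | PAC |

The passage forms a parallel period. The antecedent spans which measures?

measures 26–27

The antecedent is the phrase ending with the weaker cadence (Phrygian half cadence, phrase 1) and the consequent the one ending more conclusively (perfect authentic cadence, phrase 2); the antecedent is mm. 26–27.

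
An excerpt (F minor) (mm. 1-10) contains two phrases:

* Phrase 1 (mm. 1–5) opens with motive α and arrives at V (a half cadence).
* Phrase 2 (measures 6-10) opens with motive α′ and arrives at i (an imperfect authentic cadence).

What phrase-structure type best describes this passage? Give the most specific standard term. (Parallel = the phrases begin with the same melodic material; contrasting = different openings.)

Phrase 1 ends with a half cadence (weaker) and phrase 2 with an imperfect authentic cadence (stronger): antecedent + consequent = a period.
The two phrases open with the same material (α / α′), so the period is parallel.

parallel period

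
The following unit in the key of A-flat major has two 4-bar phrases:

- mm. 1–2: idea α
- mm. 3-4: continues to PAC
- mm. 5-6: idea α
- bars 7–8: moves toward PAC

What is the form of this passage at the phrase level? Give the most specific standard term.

repeated phrase

Both phrases have the same opening (α) and the same cadence (perfect authentic cadence): the second is a restatement, not a consequent, so this is a repeated phrase rather than a period.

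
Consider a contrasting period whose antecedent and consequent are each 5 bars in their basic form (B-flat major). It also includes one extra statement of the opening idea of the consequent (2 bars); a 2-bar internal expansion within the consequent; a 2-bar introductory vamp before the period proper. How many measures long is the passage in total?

Basic contrasting period: 5 + 5 = 10 bars.
10 (basic form) + 2 (extra statement) + 2 (internal expansion) + 2 (introduction) = 16.

16 measures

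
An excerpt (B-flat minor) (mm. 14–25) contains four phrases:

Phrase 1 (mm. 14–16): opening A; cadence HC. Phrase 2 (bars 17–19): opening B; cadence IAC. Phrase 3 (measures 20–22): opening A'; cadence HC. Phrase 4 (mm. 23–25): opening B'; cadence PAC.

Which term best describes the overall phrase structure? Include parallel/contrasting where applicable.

parallel double period

Four phrases in two halves: the first half (bars 14–19) ends with an imperfect authentic cadence, the second (mm. 20-25) with a perfect authentic cadence — a large antecedent–consequent pair, i.e. a double period.
Phrase 3 begins with the same material as phrase 1, making it parallel.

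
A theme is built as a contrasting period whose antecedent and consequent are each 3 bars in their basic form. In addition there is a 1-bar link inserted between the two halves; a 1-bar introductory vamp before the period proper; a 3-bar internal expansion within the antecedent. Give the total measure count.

11 measures

Basic contrasting period: 3 + 3 = 6 bars.
6 (basic form) + 1 (link) + 1 (introduction) + 3 (internal expansion) = 11.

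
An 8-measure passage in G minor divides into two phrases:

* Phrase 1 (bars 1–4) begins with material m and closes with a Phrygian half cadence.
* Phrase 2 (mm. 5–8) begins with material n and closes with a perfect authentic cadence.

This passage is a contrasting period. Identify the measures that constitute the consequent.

measures 5–8

The antecedent is the phrase ending with the weaker cadence (Phrygian half cadence, phrase 1) and the consequent the one ending more conclusively (perfect authentic cadence, phrase 2); the consequent is bars 5-8.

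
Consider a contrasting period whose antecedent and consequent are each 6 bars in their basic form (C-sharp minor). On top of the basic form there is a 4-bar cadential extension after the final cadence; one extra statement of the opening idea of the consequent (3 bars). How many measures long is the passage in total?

Basic contrasting period: 6 + 6 = 12 bars.
12 (basic form) + 4 (cadential extension) + 3 (extra statement) = 19.

19 measures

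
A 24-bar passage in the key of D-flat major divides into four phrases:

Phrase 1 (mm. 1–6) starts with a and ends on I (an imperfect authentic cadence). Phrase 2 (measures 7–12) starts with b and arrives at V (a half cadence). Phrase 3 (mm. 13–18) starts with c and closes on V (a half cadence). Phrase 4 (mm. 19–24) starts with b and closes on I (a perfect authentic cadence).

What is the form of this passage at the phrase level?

Four phrases in two halves: the first half (measures 1-12) ends with a half cadence, the second (mm. 13–24) with a perfect authentic cadence — a large antecedent–consequent pair, i.e. a double period.
Phrase 3 begins with different material from phrase 1, making it contrasting.

contrasting double period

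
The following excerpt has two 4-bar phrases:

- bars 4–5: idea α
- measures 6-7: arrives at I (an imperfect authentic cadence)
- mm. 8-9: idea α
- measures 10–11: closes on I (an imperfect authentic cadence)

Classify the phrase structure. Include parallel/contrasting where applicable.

Both phrases have the same opening (α) and the same cadence (imperfect authentic cadence): the second is a restatement, not a consequent, so this is a repeated phrase rather than a period.

repeated phrase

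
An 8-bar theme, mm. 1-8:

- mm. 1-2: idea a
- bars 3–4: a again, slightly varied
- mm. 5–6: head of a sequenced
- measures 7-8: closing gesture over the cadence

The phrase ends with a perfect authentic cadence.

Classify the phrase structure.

Basic idea (measures 1–2) + its repetition (mm. 3–4) form the presentation; fragmentation and cadence (measures 5–8) form the continuation — the 8-bar whole is a sentence.

sentence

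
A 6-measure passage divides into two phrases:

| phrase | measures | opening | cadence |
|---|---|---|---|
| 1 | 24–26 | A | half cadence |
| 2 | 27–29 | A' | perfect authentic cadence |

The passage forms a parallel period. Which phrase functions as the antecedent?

The phrase ending with the weaker cadence (half cadence) is the antecedent; the one ending more conclusively (perfect authentic cadence) is the consequent. The antecedent is phrase 1.

phrase 1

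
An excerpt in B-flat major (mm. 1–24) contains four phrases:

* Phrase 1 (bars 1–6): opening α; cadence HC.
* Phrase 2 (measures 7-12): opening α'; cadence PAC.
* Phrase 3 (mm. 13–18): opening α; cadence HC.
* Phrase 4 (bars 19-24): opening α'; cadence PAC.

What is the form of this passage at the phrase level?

The cadence pattern HC–PAC–HC–PAC is weak–strong twice, and phrases 3–4 restate phrases 1–2: a period heard twice, not a double period (which would end weakly at phrase 2).

repeated period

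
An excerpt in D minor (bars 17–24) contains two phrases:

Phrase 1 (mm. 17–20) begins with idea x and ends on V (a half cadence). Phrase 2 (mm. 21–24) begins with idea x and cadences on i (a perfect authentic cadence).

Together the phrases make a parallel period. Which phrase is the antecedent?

The phrase ending with the weaker cadence (half cadence) is the antecedent; the one ending more conclusively (perfect authentic cadence) is the consequent. The antecedent is phrase 1.

phrase 1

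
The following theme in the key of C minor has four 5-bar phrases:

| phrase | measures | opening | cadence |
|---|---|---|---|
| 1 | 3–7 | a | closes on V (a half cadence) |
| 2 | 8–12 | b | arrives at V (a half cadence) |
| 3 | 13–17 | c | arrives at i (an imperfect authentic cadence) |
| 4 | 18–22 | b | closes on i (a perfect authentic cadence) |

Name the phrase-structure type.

Four phrases in two halves: the first half (measures 3-12) ends with a half cadence, the second (bars 13–22) with a perfect authentic cadence — a large antecedent–consequent pair, i.e. a double period.
Phrase 3 begins with different material from phrase 1, making it contrasting.

contrasting double period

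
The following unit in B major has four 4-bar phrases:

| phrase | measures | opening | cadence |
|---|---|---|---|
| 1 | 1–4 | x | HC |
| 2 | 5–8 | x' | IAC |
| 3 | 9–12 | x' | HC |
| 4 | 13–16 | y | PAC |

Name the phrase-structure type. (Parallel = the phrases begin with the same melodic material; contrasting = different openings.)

Four phrases in two halves: the first half (bars 1–8) ends with an imperfect authentic cadence, the second (mm. 9–16) with a perfect authentic cadence — a large antecedent–consequent pair, i.e. a double period.
Phrase 3 begins with the same material as phrase 1, making it parallel.

parallel double period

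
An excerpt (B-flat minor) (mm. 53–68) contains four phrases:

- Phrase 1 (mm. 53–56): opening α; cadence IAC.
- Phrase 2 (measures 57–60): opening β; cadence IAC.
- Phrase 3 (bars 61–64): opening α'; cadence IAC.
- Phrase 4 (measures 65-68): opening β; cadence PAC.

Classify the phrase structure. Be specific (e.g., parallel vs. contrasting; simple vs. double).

Four phrases in two halves: the first half (mm. 53-60) ends with an imperfect authentic cadence, the second (bars 61–68) with a perfect authentic cadence — a large antecedent–consequent pair, i.e. a double period.
Phrase 3 begins with the same material as phrase 1, making it parallel.

parallel double period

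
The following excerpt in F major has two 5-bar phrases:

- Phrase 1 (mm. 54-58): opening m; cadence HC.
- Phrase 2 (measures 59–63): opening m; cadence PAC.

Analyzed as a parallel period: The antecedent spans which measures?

measures 54–58

The antecedent is the phrase ending with the weaker cadence (half cadence, phrase 1) and the consequent the one ending more conclusively (perfect authentic cadence, phrase 2); the antecedent is bars 54–58.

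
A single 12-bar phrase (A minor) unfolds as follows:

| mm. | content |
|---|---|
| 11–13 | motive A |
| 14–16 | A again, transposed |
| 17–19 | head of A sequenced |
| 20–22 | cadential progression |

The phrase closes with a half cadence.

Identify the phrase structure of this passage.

Basic idea (mm. 11–13) + its repetition (bars 14-16) form the presentation; fragmentation and cadence (measures 17–22) form the continuation — the 12-bar whole is a sentence.

sentence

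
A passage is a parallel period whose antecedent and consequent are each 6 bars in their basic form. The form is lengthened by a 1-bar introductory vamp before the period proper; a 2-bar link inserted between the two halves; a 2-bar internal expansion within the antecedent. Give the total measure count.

Basic parallel period: 6 + 6 = 12 bars.
12 (basic form) + 1 (introduction) + 2 (link) + 2 (internal expansion) = 17.

17 measures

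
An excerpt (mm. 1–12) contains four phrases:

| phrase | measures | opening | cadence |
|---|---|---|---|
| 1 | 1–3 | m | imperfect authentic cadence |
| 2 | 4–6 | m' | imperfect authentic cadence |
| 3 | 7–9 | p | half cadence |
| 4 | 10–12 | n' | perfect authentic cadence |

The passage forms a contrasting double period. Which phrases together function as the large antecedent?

phrases 1 and 2

In a double period the first pair of phrases (ending imperfect authentic cadence) is the large antecedent and the second pair (ending perfect authentic cadence) is the large consequent; the antecedent is phrases 1 and 2.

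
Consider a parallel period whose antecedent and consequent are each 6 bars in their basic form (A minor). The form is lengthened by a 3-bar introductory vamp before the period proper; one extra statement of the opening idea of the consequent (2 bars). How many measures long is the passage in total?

Basic parallel period: 6 + 6 = 12 bars.
12 (basic form) + 3 (introduction) + 2 (extra statement) = 17.

17 measures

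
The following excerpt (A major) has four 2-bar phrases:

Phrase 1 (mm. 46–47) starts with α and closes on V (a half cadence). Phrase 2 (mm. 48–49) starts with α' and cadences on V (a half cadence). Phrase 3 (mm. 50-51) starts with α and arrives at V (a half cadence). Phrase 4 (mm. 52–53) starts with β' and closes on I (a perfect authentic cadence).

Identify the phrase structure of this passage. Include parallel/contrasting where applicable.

Four phrases in two halves: the first half (mm. 46–49) ends with a half cadence, the second (mm. 50–53) with a perfect authentic cadence — a large antecedent–consequent pair, i.e. a double period.
Phrase 3 begins with the same material as phrase 1, making it parallel.

parallel double period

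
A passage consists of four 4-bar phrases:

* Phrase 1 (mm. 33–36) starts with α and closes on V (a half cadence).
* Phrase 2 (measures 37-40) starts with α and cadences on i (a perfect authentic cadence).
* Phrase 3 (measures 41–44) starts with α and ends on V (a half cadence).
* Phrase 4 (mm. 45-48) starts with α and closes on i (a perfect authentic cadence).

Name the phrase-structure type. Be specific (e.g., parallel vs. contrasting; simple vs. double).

repeated period

The cadence pattern HC–PAC–HC–PAC is weak–strong twice, and phrases 3–4 restate phrases 1–2: a period heard twice, not a double period (which would end weakly at phrase 2).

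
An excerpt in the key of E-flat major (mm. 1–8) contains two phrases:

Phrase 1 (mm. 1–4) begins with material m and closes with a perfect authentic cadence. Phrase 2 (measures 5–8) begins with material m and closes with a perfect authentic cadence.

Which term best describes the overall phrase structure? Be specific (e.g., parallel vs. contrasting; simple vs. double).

Both phrases have the same opening (m) and the same cadence (perfect authentic cadence): the second is a restatement, not a consequent, so this is a repeated phrase rather than a period.

repeated phrase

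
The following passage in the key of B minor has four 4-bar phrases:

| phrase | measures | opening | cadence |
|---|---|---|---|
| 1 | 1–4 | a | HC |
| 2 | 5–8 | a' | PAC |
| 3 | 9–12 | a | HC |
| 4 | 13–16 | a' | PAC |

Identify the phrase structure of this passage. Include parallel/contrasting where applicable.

The cadence pattern HC–PAC–HC–PAC is weak–strong twice, and phrases 3–4 restate phrases 1–2: a period heard twice, not a double period (which would end weakly at phrase 2).

repeated period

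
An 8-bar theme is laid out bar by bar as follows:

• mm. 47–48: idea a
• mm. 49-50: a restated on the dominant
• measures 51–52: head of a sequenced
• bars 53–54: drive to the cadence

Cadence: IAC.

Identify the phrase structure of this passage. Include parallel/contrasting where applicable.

sentence

Basic idea (measures 47-48) + its repetition (measures 49-50) form the presentation; fragmentation and cadence (measures 51–54) form the continuation — the 8-bar whole is a sentence.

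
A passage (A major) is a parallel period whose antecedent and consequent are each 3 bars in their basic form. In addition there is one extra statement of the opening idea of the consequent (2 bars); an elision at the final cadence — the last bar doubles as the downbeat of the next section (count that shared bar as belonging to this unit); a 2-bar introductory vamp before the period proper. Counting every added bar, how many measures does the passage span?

10 measures

Basic parallel period: 3 + 3 = 6 bars.
6 (basic form) + 2 (extra statement) + 2 (introduction) = 10.
The elision shares a bar with the next section but does not change this unit's count.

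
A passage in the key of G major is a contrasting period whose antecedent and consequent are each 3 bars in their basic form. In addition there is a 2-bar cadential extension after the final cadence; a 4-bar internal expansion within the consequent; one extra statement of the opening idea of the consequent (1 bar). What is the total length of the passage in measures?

Basic contrasting period: 3 + 3 = 6 bars.
6 (basic form) + 2 (cadential extension) + 4 (internal expansion) + 1 (extra statement) = 13.

13 measures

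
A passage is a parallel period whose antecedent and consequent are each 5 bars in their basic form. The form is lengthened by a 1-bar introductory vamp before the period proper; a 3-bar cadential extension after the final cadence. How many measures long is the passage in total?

Basic parallel period: 5 + 5 = 10 bars.
10 (basic form) + 1 (introduction) + 3 (cadential extension) = 14.

14 measures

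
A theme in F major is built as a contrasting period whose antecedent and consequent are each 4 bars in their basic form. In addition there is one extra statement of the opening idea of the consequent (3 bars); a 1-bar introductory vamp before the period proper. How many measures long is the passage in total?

12 measures

Basic contrasting period: 4 + 4 = 8 bars.
8 (basic form) + 3 (extra statement) + 1 (introduction) = 12.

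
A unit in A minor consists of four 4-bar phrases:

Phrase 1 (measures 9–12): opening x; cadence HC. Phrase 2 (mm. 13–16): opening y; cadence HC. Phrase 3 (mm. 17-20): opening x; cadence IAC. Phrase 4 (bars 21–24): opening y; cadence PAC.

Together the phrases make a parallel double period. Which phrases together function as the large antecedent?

phrases 1 and 2

In a double period the first pair of phrases (ending half cadence) is the large antecedent and the second pair (ending perfect authentic cadence) is the large consequent; the antecedent is phrases 1 and 2.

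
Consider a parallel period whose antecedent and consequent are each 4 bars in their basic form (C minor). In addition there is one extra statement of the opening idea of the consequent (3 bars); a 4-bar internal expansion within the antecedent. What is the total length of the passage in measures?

15 measures

Basic parallel period: 4 + 4 = 8 bars.
8 (basic form) + 3 (extra statement) + 4 (internal expansion) = 15.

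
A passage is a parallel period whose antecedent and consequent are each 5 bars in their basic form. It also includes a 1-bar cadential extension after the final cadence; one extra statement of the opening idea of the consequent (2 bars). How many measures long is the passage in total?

Basic parallel period: 5 + 5 = 10 bars.
10 (basic form) + 1 (cadential extension) + 2 (extra statement) = 13.

13 measures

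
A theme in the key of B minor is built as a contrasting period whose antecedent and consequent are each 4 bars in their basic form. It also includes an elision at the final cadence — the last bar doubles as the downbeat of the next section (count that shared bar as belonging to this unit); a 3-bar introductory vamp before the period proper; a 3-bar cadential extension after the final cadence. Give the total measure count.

Basic contrasting period: 4 + 4 = 8 bars.
8 (basic form) + 3 (introduction) + 3 (cadential extension) = 14.
The elision shares a bar with the next section but does not change this unit's count.

14 measures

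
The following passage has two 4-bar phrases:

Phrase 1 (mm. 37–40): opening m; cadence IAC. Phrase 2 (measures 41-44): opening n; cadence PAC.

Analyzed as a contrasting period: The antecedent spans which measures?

measures 37–40

The antecedent is the phrase ending with the weaker cadence (imperfect authentic cadence, phrase 1) and the consequent the one ending more conclusively (perfect authentic cadence, phrase 2); the antecedent is mm. 37–40.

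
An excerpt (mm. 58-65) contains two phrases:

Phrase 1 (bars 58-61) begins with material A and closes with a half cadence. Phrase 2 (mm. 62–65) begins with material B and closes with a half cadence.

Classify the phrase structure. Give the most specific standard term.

phrase group

The second phrase closes with a half cadence, which is not stronger than the first phrase's half cadence; without a weak→strong cadential pair there is no antecedent–consequent relationship, so this is a phrase group rather than a period.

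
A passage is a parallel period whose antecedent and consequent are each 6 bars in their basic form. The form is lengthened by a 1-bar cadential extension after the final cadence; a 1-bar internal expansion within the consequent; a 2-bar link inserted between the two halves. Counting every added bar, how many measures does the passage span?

Basic parallel period: 6 + 6 = 12 bars.
12 (basic form) + 1 (cadential extension) + 1 (internal expansion) + 2 (link) = 16.

16 measures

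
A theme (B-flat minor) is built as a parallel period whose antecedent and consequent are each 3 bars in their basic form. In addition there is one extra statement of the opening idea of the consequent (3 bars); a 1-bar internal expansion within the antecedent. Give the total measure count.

10 measures

Basic parallel period: 3 + 3 = 6 bars.
6 (basic form) + 3 (extra statement) + 1 (internal expansion) = 10.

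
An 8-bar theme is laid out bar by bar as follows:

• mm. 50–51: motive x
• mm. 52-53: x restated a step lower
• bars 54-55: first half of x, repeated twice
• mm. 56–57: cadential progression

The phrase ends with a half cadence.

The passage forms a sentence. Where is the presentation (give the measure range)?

The presentation of a sentence is the basic idea (measures 50–51) plus its repetition (bars 52-53); the presentation is therefore measures 50-53.

measures 50–53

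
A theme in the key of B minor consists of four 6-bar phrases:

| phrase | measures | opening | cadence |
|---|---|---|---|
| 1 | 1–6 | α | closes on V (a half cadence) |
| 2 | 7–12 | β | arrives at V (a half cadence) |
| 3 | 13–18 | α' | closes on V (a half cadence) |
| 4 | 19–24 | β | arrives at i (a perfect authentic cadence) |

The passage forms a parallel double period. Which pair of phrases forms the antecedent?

In a double period the first pair of phrases (ending half cadence) is the large antecedent and the second pair (ending perfect authentic cadence) is the large consequent; the antecedent is phrases 1 and 2.

phrases 1 and 2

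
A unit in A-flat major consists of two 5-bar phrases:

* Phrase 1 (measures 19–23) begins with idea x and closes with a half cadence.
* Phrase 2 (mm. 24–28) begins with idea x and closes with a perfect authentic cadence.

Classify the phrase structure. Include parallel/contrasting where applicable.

Phrase 1 ends with a half cadence (weaker) and phrase 2 with a perfect authentic cadence (stronger): antecedent + consequent = a period.
The two phrases open with the same material (x / x), so the period is parallel.

parallel period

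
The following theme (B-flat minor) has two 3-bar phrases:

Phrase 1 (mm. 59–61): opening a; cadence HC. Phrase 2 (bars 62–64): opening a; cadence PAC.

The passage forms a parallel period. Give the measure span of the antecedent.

measures 59–61

The antecedent is the phrase ending with the weaker cadence (half cadence, phrase 1) and the consequent the one ending more conclusively (perfect authentic cadence, phrase 2); the antecedent is measures 59–61.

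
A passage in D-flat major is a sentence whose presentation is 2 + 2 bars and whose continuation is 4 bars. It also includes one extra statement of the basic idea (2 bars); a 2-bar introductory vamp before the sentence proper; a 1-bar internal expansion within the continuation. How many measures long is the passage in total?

Basic sentence: 2 + 2 + 4 = 8 bars.
8 (basic form) + 2 (extra statement) + 2 (introduction) + 1 (internal expansion) = 13.

13 measures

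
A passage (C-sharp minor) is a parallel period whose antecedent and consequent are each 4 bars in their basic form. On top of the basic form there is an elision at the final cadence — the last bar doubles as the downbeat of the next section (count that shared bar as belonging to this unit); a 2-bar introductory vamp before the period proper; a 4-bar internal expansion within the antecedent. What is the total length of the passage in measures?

Basic parallel period: 4 + 4 = 8 bars.
8 (basic form) + 2 (introduction) + 4 (internal expansion) = 14.
The elision shares a bar with the next section but does not change this unit's count.

14 measures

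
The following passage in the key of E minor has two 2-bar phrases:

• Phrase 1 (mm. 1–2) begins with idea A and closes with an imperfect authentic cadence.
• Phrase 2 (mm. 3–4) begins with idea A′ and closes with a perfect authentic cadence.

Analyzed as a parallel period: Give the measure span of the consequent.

The antecedent is the phrase ending with the weaker cadence (imperfect authentic cadence, phrase 1) and the consequent the one ending more conclusively (perfect authentic cadence, phrase 2); the consequent is mm. 3–4.

measures 3–4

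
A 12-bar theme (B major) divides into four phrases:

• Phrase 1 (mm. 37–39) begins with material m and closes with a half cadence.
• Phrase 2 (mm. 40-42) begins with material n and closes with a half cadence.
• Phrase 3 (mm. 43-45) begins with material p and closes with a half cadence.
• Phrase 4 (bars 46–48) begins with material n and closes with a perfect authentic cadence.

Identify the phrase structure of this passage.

Four phrases in two halves: the first half (mm. 37–42) ends with a half cadence, the second (mm. 43–48) with a perfect authentic cadence — a large antecedent–consequent pair, i.e. a double period.
Phrase 3 begins with different material from phrase 1, making it contrasting.

contrasting double period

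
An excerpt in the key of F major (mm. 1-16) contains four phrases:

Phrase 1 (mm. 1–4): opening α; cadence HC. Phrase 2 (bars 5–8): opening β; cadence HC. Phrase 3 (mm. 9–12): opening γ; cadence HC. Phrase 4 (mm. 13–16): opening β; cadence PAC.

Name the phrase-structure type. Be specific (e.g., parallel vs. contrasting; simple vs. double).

Four phrases in two halves: the first half (mm. 1–8) ends with a half cadence, the second (mm. 9-16) with a perfect authentic cadence — a large antecedent–consequent pair, i.e. a double period.
Phrase 3 begins with different material from phrase 1, making it contrasting.

contrasting double period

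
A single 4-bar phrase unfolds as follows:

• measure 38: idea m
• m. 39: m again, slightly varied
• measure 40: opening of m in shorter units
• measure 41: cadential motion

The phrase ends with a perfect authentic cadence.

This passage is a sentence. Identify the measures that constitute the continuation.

After the presentation (mm. 38-39), the continuation covers the fragmentation through the cadence: mm. 40-41.

measures 40–41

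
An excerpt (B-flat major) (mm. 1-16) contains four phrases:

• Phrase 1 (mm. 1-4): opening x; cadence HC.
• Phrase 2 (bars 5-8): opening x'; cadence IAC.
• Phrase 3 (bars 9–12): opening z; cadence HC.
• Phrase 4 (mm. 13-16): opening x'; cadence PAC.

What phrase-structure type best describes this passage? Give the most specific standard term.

Four phrases in two halves: the first half (measures 1–8) ends with an imperfect authentic cadence, the second (bars 9-16) with a perfect authentic cadence — a large antecedent–consequent pair, i.e. a double period.
Phrase 3 begins with different material from phrase 1, making it contrasting.

contrasting double period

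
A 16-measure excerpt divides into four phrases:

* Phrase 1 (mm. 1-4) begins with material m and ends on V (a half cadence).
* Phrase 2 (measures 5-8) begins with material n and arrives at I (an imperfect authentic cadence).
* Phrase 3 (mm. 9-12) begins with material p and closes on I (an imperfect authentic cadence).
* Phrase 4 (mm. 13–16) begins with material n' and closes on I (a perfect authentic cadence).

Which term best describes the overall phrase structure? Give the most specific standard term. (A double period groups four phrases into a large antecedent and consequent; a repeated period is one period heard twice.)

Four phrases in two halves: the first half (mm. 1–8) ends with an imperfect authentic cadence, the second (bars 9-16) with a perfect authentic cadence — a large antecedent–consequent pair, i.e. a double period.
Phrase 3 begins with different material from phrase 1, making it contrasting.

contrasting double period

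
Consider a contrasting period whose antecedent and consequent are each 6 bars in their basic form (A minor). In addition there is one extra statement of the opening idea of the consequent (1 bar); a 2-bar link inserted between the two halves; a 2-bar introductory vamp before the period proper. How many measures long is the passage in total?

Basic contrasting period: 6 + 6 = 12 bars.
12 (basic form) + 1 (extra statement) + 2 (link) + 2 (introduction) = 17.

17 measures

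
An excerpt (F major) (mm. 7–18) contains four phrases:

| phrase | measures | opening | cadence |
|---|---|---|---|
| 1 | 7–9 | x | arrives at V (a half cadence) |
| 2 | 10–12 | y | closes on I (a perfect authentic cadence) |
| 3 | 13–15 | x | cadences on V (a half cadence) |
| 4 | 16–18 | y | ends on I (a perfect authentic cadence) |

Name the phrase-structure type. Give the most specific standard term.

repeated period

The cadence pattern HC–PAC–HC–PAC is weak–strong twice, and phrases 3–4 restate phrases 1–2: a period heard twice, not a double period (which would end weakly at phrase 2).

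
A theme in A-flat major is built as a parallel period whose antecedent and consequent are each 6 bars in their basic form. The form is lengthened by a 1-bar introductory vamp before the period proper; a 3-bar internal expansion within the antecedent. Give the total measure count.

16 measures

Basic parallel period: 6 + 6 = 12 bars.
12 (basic form) + 1 (introduction) + 3 (internal expansion) = 16.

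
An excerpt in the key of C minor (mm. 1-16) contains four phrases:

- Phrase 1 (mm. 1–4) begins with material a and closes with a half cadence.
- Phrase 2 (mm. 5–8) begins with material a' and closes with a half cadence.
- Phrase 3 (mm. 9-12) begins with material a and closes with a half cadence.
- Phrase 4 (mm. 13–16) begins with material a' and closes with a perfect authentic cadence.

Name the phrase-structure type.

parallel double period

Four phrases in two halves: the first half (measures 1-8) ends with a half cadence, the second (measures 9–16) with a perfect authentic cadence — a large antecedent–consequent pair, i.e. a double period.
Phrase 3 begins with the same material as phrase 1, making it parallel.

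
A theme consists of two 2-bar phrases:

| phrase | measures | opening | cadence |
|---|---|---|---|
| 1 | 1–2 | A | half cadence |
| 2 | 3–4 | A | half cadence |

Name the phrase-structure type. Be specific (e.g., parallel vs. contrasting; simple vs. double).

Both phrases have the same opening (A) and the same cadence (half cadence): the second is a restatement, not a consequent, so this is a repeated phrase rather than a period.

repeated phrase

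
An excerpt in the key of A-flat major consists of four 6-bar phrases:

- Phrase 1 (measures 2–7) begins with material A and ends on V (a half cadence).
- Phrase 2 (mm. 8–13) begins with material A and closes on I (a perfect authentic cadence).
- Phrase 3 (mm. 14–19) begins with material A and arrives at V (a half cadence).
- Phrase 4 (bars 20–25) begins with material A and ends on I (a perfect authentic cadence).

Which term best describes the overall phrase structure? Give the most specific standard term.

The cadence pattern HC–PAC–HC–PAC is weak–strong twice, and phrases 3–4 restate phrases 1–2: a period heard twice, not a double period (which would end weakly at phrase 2).

repeated period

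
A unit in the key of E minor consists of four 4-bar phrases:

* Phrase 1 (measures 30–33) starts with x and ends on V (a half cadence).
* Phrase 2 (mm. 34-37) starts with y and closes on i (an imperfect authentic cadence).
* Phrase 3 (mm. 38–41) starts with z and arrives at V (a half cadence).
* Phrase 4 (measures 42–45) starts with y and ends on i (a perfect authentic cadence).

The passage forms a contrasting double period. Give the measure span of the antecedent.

measures 30–37

In a double period the first pair of phrases (ending imperfect authentic cadence) is the large antecedent and the second pair (ending perfect authentic cadence) is the large consequent; the antecedent is measures 30–37.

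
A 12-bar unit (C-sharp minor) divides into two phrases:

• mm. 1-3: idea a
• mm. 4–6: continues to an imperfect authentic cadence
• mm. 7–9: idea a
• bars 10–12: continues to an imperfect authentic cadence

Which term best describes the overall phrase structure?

repeated phrase

Both phrases have the same opening (a) and the same cadence (imperfect authentic cadence): the second is a restatement, not a consequent, so this is a repeated phrase rather than a period.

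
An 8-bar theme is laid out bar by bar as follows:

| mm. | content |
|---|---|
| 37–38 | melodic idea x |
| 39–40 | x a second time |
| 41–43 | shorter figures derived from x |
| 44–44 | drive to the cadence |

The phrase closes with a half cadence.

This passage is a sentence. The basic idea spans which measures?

The presentation of a sentence is the basic idea (mm. 37–38) plus its repetition (bars 39–40); the basic idea is therefore measures 37–38.

measures 37–38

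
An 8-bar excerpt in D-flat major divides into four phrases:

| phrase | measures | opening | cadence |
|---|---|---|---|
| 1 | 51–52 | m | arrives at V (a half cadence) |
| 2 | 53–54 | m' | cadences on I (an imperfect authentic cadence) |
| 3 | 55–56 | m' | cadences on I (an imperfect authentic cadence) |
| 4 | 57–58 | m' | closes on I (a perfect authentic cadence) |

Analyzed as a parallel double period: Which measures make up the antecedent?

In a double period the four phrases pair into a large antecedent (phrases 1–2, ending imperfect authentic cadence) and a large consequent (phrases 3–4, ending perfect authentic cadence). The antecedent spans measures 51–54.

measures 51–54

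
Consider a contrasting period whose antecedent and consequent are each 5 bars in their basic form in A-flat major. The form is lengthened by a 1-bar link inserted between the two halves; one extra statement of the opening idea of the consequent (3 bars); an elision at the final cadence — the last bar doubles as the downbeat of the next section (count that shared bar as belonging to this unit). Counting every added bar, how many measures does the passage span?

Basic contrasting period: 5 + 5 = 10 bars.
10 (basic form) + 1 (link) + 3 (extra statement) = 14.
The elision shares a bar with the next section but does not change this unit's count.

14 measures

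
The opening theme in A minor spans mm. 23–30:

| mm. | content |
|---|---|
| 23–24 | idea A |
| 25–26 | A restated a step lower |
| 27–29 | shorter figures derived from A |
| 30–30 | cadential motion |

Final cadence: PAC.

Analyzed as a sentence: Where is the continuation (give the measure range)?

After the presentation (mm. 23-26), the continuation covers the fragmentation through the cadence: bars 27–30.

measures 27–30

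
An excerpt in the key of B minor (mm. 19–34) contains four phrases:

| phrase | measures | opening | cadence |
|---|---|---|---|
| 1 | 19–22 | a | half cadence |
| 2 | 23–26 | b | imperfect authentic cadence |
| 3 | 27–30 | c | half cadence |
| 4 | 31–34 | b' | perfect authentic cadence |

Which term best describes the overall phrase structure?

contrasting double period

Four phrases in two halves: the first half (mm. 19–26) ends with an imperfect authentic cadence, the second (measures 27–34) with a perfect authentic cadence — a large antecedent–consequent pair, i.e. a double period.
Phrase 3 begins with different material from phrase 1, making it contrasting.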